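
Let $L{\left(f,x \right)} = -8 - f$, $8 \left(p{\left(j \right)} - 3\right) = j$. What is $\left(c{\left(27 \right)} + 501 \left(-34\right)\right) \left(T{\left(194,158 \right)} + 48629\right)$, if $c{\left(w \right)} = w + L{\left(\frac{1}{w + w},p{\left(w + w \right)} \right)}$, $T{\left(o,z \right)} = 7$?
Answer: $- \frac{2482627322}{3} \approx -8.2754 \cdot 10^{8}$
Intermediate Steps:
$p{\left(j \right)} = 3 + \frac{j}{8}$
$c{\left(w \right)} = -8 + w - \frac{1}{2 w}$ ($c{\left(w \right)} = w - \left(8 + \frac{1}{w + w}\right) = w - \left(8 + \frac{1}{2 w}\right) = -8 + w - \frac{1}{2 w}$)
$\left(c{\left(27 \right)} + 501 \left(-34\right)\right) \left(T{\left(194,158 \right)} + 48629\right) = \left(\left(-8 + 27 - \frac{1}{2 \cdot 27}\right) + 501 \left(-34\right)\right) \left(7 + 48629\right) = \left(\left(-8 + 27 - \frac{1}{54}\right) - 17034\right) 48636 = \left(\frac{1025}{54} - 17034\right) 48636 = \left(- \frac{918811}{54}\right) 48636 = - \frac{2482627322}{3}$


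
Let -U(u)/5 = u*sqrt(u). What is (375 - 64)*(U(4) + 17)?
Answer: -7153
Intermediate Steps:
U(u) = -5*u**(3/2) (U(u) = -5*u*sqrt(u) = -5*u**(3/2))
(375 - 64)*(U(4) + 17) = (375 - 64)*(-5*4**(3/2) + 17) = 311*(-5*8 + 17) = 311*(-40 + 17) = 311*(-23) = -7153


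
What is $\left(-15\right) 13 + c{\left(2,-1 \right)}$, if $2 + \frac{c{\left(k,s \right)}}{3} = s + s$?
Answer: $-207$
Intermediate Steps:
$c{\left(k,s \right)} = -6 + 6 s$ ($c{\left(k,s \right)} = -6 + 3 \left(s + s\right) = -6 + 3 \cdot 2 s = -6 + 6 s$)
$\left(-15\right) 13 + c{\left(2,-1 \right)} = \left(-15\right) 13 + \left(-6 + 6 \left(-1\right)\right) = -195 - 12 = -207$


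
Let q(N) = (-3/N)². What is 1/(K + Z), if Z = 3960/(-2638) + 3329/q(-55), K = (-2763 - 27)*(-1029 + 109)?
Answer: 11871/43753091755 ≈ 2.7132e-7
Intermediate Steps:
q(N) = 9/N²
K = 2566800 (K = -2790*(-920) = 2566800)
Z = 13282608955/11871 (Z = 3960/(-2638) + 3329/((9/(-55)²)) = 3960*(-1/2638) + 3329/((9*(1/3025))) = -1980/1319 + 3329/(9/3025) = -1980/1319 + 3329*(3025/9) = -1980/1319 + 10070225/9 = 13282608955/11871 ≈ 1.1189e+6)
1/(K + Z) = 1/(2566800 + 13282608955/11871) = 1/(43753091755/11871) = 11871/43753091755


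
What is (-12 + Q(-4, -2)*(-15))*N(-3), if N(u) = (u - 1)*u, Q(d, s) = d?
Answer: 576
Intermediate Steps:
N(u) = u*(-1 + u) (N(u) = (-1 + u)*u = u*(-1 + u))
(-12 + Q(-4, -2)*(-15))*N(-3) = (-12 - 4*(-15))*(-3*(-1 - 3)) = (-12 + 60)*(-3*(-4)) = 48*12 = 576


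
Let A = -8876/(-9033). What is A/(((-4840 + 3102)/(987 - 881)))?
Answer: -470428/7849677 ≈ -0.059930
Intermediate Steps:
A = 8876/9033 (A = -8876*(-1/9033) = 8876/9033 ≈ 0.98262)
A/(((-4840 + 3102)/(987 - 881))) = 8876/(9033*(((-4840 + 3102)/(987 - 881)))) = 8876/(9033*((-1738/106))) = 8876/(9033*((-1738*1/106))) = 8876/(9033*(-869/53)) = (8876/9033)*(-53/869) = -470428/7849677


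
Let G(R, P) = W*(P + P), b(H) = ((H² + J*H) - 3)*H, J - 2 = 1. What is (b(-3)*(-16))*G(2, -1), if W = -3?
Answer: -864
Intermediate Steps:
J = 3 (J = 2 + 1 = 3)
b(H) = H*(-3 + H² + 3*H) (b(H) = ((H² + 3*H) - 3)*H = (-3 + H² + 3*H)*H = H*(-3 + H² + 3*H))
G(R, P) = -6*P (G(R, P) = -3*(P + P) = -6*P)
(b(-3)*(-16))*G(2, -1) = (-3*(-3 + (-3)² + 3*(-3))*(-16))*(-6*(-1)) = (-3*(-3 + 9 - 9)*(-16))*6 = (-3*(-3)*(-16))*6 = (9*(-16))*6 = -144*6 = -864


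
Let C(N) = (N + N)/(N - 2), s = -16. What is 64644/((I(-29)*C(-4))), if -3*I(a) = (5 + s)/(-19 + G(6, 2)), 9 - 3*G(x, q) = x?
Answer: -2618082/11 ≈ -2.3801e+5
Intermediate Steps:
G(x, q) = 3 - x/3
I(a) = -11/54 (I(a) = -(5 - 16)/(3*(-19 + (3 - 1/3*6))) = -(-11)/(3*(-19 + (3 - 2))) = -(-11)/(3*(-19 + 1)) = -(-11)/(3*(-18)) = -(-11)*(-1)/(3*18) = -1/3*11/18 = -11/54)
C(N) = 2*N/(-2 + N) (C(N) = (2*N)/(-2 + N) = 2*N/(-2 + N))
64644/((I(-29)*C(-4))) = 64644/((-11*(-4)/(27*(-2 - 4)))) = 64644/((-11*(-4)/(27*(-6)))) = 64644/((-11*(-4)*(-1)/(27*6))) = 64644/((-11/54*4/3)) = 64644/(-22/81) = 64644*(-81/22) = -2618082/11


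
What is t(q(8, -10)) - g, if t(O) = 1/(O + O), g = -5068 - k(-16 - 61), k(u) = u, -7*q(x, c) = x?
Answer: 79849/16 ≈ 4990.6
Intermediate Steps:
q(x, c) = -x/7
g = -4991 (g = -5068 - (-16 - 61) = -5068 - 1*(-77) = -5068 + 77 = -4991)
t(O) = 1/(2*O)
t(q(8, -10)) - g = 1/(2*((-1/7*8))) - 1*(-4991) = 1/(2*(-8/7)) + 4991 = (1/2)*(-7/8) + 4991 = -7/16 + 4991 = 79849/16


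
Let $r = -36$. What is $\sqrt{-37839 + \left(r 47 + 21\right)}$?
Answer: $3 i \sqrt{4390} \approx 198.77 i$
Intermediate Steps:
$\sqrt{-37839 + \left(r 47 + 21\right)} = \sqrt{-37839 + \left(\left(-36\right) 47 + 21\right)} = \sqrt{-37839 + \left(-1692 + 21\right)} = \sqrt{-37839 - 1671} = \sqrt{-39510} = 3 i \sqrt{4390}$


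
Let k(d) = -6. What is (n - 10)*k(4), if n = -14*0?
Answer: 60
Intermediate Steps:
n = 0
(n - 10)*k(4) = (0 - 10)*(-6) = -10*(-6) = 60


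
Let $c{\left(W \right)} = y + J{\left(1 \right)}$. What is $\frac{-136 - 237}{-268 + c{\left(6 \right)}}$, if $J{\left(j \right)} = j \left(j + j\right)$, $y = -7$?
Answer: $\frac{373}{273} \approx 1.3663$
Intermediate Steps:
$J{\left(j \right)} = 2 j^{2}$ ($J{\left(j \right)} = j 2 j = 2 j^{2}$)
$c{\left(W \right)} = -5$ ($c{\left(W \right)} = -7 + 2 \cdot 1^{2} = -7 + 2 \cdot 1 = -7 + 2 = -5$)
$\frac{-136 - 237}{-268 + c{\left(6 \right)}} = \frac{-136 - 237}{-268 - 5} = - \frac{373}{-273} = \left(-373\right) \left(- \frac{1}{273}\right) = \frac{373}{273}$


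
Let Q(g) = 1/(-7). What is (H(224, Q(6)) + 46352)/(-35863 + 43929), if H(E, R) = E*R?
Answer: 23160/4033 ≈ 5.7426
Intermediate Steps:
Q(g) = -⅐
(H(224, Q(6)) + 46352)/(-35863 + 43929) = (224*(-⅐) + 46352)/(-35863 + 43929) = (-32 + 46352)/8066 = 46320*(1/8066) = 23160/4033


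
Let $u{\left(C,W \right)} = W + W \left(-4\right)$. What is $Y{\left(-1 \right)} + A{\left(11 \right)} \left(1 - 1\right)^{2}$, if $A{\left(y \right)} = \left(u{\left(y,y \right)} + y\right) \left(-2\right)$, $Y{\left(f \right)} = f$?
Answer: $-1$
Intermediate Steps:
$u{\left(C,W \right)} = - 3 W$ ($u{\left(C,W \right)} = W - 4 W = - 3 W$)
$A{\left(y \right)} = 4 y$ ($A{\left(y \right)} = \left(- 3 y + y\right) \left(-2\right) = - 2 y \left(-2\right) = 4 y$)
$Y{\left(-1 \right)} + A{\left(11 \right)} \left(1 - 1\right)^{2} = -1 + 4 \cdot 11 \left(1 - 1\right)^{2} = -1 + 44 \cdot 0^{2} = -1 + 44 \cdot 0 = -1 + 0 = -1$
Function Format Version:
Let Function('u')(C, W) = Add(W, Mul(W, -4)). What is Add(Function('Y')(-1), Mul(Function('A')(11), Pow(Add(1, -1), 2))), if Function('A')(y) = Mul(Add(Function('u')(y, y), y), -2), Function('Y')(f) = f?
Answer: -1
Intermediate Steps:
Function('u')(C, W) = Mul(-3, W) (Function('u')(C, W) = Add(W, Mul(-4, W)) = Mul(-3, W))
Function('A')(y) = Mul(4, y) (Function('A')(y) = Mul(Add(Mul(-3, y), y), -2) = Mul(Mul(-2, y), -2) = Mul(4, y))
Add(Function('Y')(-1), Mul(Function('A')(11), Pow(Add(1, -1), 2))) = Add(-1, Mul(Mul(4, 11), Pow(Add(1, -1), 2))) = Add(-1, Mul(44, Pow(0, 2))) = Add(-1, Mul(44, 0)) = Add(-1, 0) = -1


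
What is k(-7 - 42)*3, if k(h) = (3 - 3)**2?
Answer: 0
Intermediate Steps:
k(h) = 0 (k(h) = 0**2 = 0)
k(-7 - 42)*3 = 0*3 = 0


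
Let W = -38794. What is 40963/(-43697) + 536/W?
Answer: -806270107/847590709 ≈ -0.95125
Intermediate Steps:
40963/(-43697) + 536/W = 40963/(-43697) + 536/(-38794) = 40963*(-1/43697) + 536*(-1/38794) = -40963/43697 - 268/19397 = -806270107/847590709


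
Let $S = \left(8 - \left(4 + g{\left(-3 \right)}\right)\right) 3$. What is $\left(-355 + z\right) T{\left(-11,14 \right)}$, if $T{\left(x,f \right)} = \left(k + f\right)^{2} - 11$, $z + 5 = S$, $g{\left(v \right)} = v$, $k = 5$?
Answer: $-118650$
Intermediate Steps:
$S = 21$ ($S = \left(8 - 1\right) 3 = 7 \cdot 3 = 21$)
$z = 16$ ($z = -5 + 21 = 16$)
$T{\left(x,f \right)} = -11 + \left(5 + f\right)^{2}$ ($T{\left(x,f \right)} = \left(5 + f\right)^{2} - 11 = -11 + \left(5 + f\right)^{2}$)
$\left(-355 + z\right) T{\left(-11,14 \right)} = \left(-355 + 16\right) \left(-11 + \left(5 + 14\right)^{2}\right) = - 339 \left(-11 + 19^{2}\right) = - 339 \left(-11 + 361\right) = \left(-339\right) 350 = -118650$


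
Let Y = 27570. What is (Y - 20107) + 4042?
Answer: 11505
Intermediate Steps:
(Y - 20107) + 4042 = (27570 - 20107) + 4042 = 7463 + 4042 = 11505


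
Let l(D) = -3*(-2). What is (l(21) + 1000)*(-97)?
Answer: -97582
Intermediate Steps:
l(D) = 6
(l(21) + 1000)*(-97) = (6 + 1000)*(-97) = 1006*(-97) = -97582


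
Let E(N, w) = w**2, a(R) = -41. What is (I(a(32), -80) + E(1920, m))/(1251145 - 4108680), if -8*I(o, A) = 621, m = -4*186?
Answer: -4427667/22860280 ≈ -0.19368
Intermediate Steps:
m = -744
I(o, A) = -621/8 (I(o, A) = -1/8*621 = -621/8)
(I(a(32), -80) + E(1920, m))/(1251145 - 4108680) = (-621/8 + (-744)**2)/(1251145 - 4108680) = (-621/8 + 553536)/(-2857535) = (4427667/8)*(-1/2857535) = -4427667/22860280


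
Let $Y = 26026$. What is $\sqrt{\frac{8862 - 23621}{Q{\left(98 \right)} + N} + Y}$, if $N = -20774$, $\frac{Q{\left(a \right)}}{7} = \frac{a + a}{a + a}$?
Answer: $\frac{3 \sqrt{1247166109963}}{20767} \approx 161.33$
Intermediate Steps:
$Q{\left(a \right)} = 7$ ($Q{\left(a \right)} = 7 \frac{a + a}{a + a} = 7 \frac{2 a}{2 a} = 7 \cdot 2 a \frac{1}{2 a} = 7 \cdot 1 = 7$)
$\sqrt{\frac{8862 - 23621}{Q{\left(98 \right)} + N} + Y} = \sqrt{\frac{8862 - 23621}{7 - 20774} + 26026} = \sqrt{- \frac{14759}{-20767} + 26026} = \sqrt{\left(-14759\right) \left(- \frac{1}{20767}\right) + 26026} = \sqrt{\frac{14759}{20767} + 26026} = \sqrt{\frac{540496701}{20767}} = \frac{3 \sqrt{1247166109963}}{20767}$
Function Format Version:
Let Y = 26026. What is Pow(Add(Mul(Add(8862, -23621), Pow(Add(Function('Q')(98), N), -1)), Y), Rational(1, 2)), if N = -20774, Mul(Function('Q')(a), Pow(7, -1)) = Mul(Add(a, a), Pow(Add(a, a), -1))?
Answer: Mul(Rational(3, 20767), Pow(1247166109963, Rational(1, 2))) ≈ 161.33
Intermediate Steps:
Function('Q')(a) = 7 (Function('Q')(a) = Mul(7, Mul(Add(a, a), Pow(Add(a, a), -1))) = Mul(7, Mul(Mul(2, a), Pow(Mul(2, a), -1))) = Mul(7, Mul(Mul(2, a), Mul(Rational(1, 2), Pow(a, -1)))) = Mul(7, 1) = 7)
Pow(Add(Mul(Add(8862, -23621), Pow(Add(Function('Q')(98), N), -1)), Y), Rational(1, 2)) = Pow(Add(Mul(Add(8862, -23621), Pow(Add(7, -20774), -1)), 26026), Rational(1, 2)) = Pow(Add(Mul(-14759, Pow(-20767, -1)), 26026), Rational(1, 2)) = Pow(Add(Mul(-14759, Rational(-1, 20767)), 26026), Rational(1, 2)) = Pow(Add(Rational(14759, 20767), 26026), Rational(1, 2)) = Pow(Rational(540496701, 20767), Rational(1, 2)) = Mul(Rational(3, 20767), Pow(1247166109963, Rational(1, 2)))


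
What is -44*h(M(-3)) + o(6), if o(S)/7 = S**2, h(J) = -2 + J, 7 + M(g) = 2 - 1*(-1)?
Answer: 516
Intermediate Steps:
M(g) = -4 (M(g) = -7 + (2 - 1*(-1)) = -7 + (2 + 1) = -7 + 3 = -4)
o(S) = 7*S**2
-44*h(M(-3)) + o(6) = -44*(-2 - 4) + 7*6**2 = -44*(-6) + 7*36 = 264 + 252 = 516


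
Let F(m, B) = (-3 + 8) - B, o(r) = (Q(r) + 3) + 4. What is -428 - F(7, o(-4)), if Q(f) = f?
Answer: -430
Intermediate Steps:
o(r) = 7 + r (o(r) = (r + 3) + 4 = (3 + r) + 4 = 7 + r)
F(m, B) = 5 - B
-428 - F(7, o(-4)) = -428 - (5 - (7 - 4)) = -428 - (5 - 1*3) = -428 - (5 - 3) = -428 - 1*2 = -428 - 2 = -430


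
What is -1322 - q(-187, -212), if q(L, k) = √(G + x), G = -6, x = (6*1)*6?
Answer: -1322 - √30 ≈ -1327.5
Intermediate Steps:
x = 36 (x = 6*6 = 36)
q(L, k) = √30 (q(L, k) = √(-6 + 36) = √30)
-1322 - q(-187, -212) = -1322 - √30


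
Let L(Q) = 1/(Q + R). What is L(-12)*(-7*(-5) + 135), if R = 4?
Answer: -85/4 ≈ -21.250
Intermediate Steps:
L(Q) = 1/(4 + Q) (L(Q) = 1/(Q + 4) = 1/(4 + Q))
L(-12)*(-7*(-5) + 135) = (-7*(-5) + 135)/(4 - 12) = (35 + 135)/(-8) = -⅛*170 = -85/4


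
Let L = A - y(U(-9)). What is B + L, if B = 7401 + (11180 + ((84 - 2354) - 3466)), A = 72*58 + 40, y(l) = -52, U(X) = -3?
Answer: 17113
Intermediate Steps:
A = 4216 (A = 4176 + 40 = 4216)
L = 4268 (L = 4216 - 1*(-52) = 4216 + 52 = 4268)
B = 12845 (B = 7401 + (11180 + (-2270 - 3466)) = 7401 + (11180 - 5736) = 7401 + 5444 = 12845)
B + L = 12845 + 4268 = 17113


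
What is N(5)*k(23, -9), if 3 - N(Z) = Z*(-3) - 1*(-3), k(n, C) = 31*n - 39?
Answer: 10110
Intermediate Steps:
k(n, C) = -39 + 31*n
N(Z) = 3*Z (N(Z) = 3 - (Z*(-3) - 1*(-3)) = 3 - (-3*Z + 3) = 3 - (3 - 3*Z) = 3 + (-3 + 3*Z) = 3*Z)
N(5)*k(23, -9) = (3*5)*(-39 + 31*23) = 15*(-39 + 713) = 15*674 = 10110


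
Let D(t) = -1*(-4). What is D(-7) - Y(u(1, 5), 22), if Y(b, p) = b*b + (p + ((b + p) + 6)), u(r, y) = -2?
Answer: -48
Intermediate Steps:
D(t) = 4
Y(b, p) = 6 + b + b**2 + 2*p (Y(b, p) = b**2 + (p + (6 + b + p)) = b**2 + (6 + b + 2*p) = 6 + b + b**2 + 2*p)
D(-7) - Y(u(1, 5), 22) = 4 - (6 - 2 + (-2)**2 + 2*22) = 4 - (6 - 2 + 4 + 44) = 4 - 1*52 = 4 - 52 = -48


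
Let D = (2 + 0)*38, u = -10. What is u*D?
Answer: -760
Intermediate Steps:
D = 76 (D = 2*38 = 76)
u*D = -10*76 = -760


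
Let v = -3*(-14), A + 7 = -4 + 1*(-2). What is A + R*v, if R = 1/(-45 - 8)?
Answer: -731/53 ≈ -13.792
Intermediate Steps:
A = -13 (A = -7 + (-4 + 1*(-2)) = -7 + (-4 - 2) = -7 - 6 = -13)
v = 42
R = -1/53 (R = 1/(-53) = -1/53 ≈ -0.018868)
A + R*v = -13 - 1/53*42 = -13 - 42/53 = -731/53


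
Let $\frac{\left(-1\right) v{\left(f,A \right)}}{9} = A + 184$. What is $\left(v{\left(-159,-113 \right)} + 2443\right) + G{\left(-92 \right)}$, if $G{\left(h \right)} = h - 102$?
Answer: $1610$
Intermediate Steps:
$v{\left(f,A \right)} = -1656 - 9 A$ ($v{\left(f,A \right)} = - 9 \left(A + 184\right) = - 9 \left(184 + A\right) = -1656 - 9 A$)
$G{\left(h \right)} = -102 + h$
$\left(v{\left(-159,-113 \right)} + 2443\right) + G{\left(-92 \right)} = \left(\left(-1656 - -1017\right) + 2443\right) - 194 = \left(\left(-1656 + 1017\right) + 2443\right) - 194 = \left(-639 + 2443\right) - 194 = 1804 - 194 = 1610$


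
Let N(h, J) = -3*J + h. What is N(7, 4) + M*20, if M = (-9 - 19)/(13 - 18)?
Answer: 107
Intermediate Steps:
M = 28/5 (M = -28/(-5) = -28*(-1/5) = 28/5 ≈ 5.6000)
N(h, J) = h - 3*J
N(7, 4) + M*20 = (7 - 3*4) + (28/5)*20 = (7 - 12) + 112 = -5 + 112 = 107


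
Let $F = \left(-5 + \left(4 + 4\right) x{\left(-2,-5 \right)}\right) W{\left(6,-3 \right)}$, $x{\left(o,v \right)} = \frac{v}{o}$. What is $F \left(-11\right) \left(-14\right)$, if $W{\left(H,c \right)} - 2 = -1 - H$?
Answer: $-11550$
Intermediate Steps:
$W{\left(H,c \right)} = 1 - H$ ($W{\left(H,c \right)} = 2 - \left(1 + H\right) = 1 - H$)
$F = -75$ ($F = \left(-5 + \left(4 + 4\right) \left(- \frac{5}{-2}\right)\right) \left(1 - 6\right) = \left(-5 + 8 \left(\left(-5\right) \left(- \frac{1}{2}\right)\right)\right) \left(1 - 6\right) = \left(-5 + 8 \cdot \frac{5}{2}\right) \left(-5\right) = \left(-5 + 20\right) \left(-5\right) = 15 \left(-5\right) = -75$)
$F \left(-11\right) \left(-14\right) = \left(-75\right) \left(-11\right) \left(-14\right) = 825 \left(-14\right) = -11550$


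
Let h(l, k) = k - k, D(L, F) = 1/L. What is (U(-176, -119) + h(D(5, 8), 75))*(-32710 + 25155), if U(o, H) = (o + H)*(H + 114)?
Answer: -11143625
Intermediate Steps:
U(o, H) = (114 + H)*(H + o) (U(o, H) = (H + o)*(114 + H) = (114 + H)*(H + o))
h(l, k) = 0
(U(-176, -119) + h(D(5, 8), 75))*(-32710 + 25155) = (((-119)² + 114*(-119) + 114*(-176) - 119*(-176)) + 0)*(-32710 + 25155) = ((14161 - 13566 - 20064 + 20944) + 0)*(-7555) = (1475 + 0)*(-7555) = 1475*(-7555) = -11143625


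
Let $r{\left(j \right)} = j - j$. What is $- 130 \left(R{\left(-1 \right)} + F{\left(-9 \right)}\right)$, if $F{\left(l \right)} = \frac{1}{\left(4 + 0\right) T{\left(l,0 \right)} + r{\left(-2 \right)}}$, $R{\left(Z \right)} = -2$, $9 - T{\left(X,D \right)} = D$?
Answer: $\frac{4615}{18} \approx 256.39$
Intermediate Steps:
$T{\left(X,D \right)} = 9 - D$
$r{\left(j \right)} = 0$
$F{\left(l \right)} = \frac{1}{36}$ ($F{\left(l \right)} = \frac{1}{\left(4 + 0\right) \left(9 - 0\right) + 0} = \frac{1}{4 \left(9 + 0\right) + 0} = \frac{1}{4 \cdot 9 + 0} = \frac{1}{36 + 0} = \frac{1}{36}$)
$- 130 \left(R{\left(-1 \right)} + F{\left(-9 \right)}\right) = - 130 \left(-2 + \frac{1}{36}\right) = \left(-130\right) \left(- \frac{71}{36}\right) = \frac{4615}{18}$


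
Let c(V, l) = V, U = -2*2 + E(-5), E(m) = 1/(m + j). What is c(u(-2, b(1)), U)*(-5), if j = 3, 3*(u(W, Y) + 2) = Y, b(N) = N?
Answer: 25/3 ≈ 8.3333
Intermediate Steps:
u(W, Y) = -2 + Y/3
E(m) = 1/(3 + m) (E(m) = 1/(m + 3) = 1/(3 + m))
U = -9/2 (U = -2*2 + 1/(3 - 5) = -4 + 1/(-2) = -4 - ½ = -9/2 ≈ -4.5000)
c(u(-2, b(1)), U)*(-5) = (-2 + (⅓)*1)*(-5) = (-2 + ⅓)*(-5) = -5/3*(-5) = 25/3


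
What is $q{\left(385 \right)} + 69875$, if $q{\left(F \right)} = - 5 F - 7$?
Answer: $67943$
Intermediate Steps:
$q{\left(F \right)} = -7 - 5 F$
$q{\left(385 \right)} + 69875 = \left(-7 - 1925\right) + 69875 = -1932 + 69875 = 67943$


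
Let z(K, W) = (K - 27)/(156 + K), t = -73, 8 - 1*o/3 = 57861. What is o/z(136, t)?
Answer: -50679228/109 ≈ -4.6495e+5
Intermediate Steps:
o = -173559 (o = 24 - 3*57861 = 24 - 173583 = -173559)
z(K, W) = (-27 + K)/(156 + K)
o/z(136, t) = -173559*(156 + 136)/(-27 + 136) = -173559/(109/292) = -173559/((1/292)*109) = -173559/109/292 = -173559*292/109 = -50679228/109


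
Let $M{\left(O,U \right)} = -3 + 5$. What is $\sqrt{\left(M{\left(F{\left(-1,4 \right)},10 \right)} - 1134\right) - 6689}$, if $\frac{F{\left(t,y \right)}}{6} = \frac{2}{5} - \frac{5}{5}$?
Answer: $3 i \sqrt{869} \approx 88.436 i$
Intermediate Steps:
$F{\left(t,y \right)} = - \frac{18}{5}$ ($F{\left(t,y \right)} = 6 \left(\frac{2}{5} - \frac{5}{5}\right) = 6 \left(2 \cdot \frac{1}{5} - 1\right) = 6 \left(\frac{2}{5} - 1\right) = 6 \left(- \frac{3}{5}\right) = - \frac{18}{5}$)
$M{\left(O,U \right)} = 2$
$\sqrt{\left(M{\left(F{\left(-1,4 \right)},10 \right)} - 1134\right) - 6689} = \sqrt{\left(2 - 1134\right) - 6689} = \sqrt{-1132 - 6689} = \sqrt{-7821} = 3 i \sqrt{869}$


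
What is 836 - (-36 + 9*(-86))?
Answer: 1646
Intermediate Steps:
836 - (-36 + 9*(-86)) = 836 - (-36 - 774) = 836 - 1*(-810) = 836 + 810 = 1646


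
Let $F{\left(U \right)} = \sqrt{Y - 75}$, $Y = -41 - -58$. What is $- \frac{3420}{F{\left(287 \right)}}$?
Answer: $\frac{1710 i \sqrt{58}}{29} \approx 449.07 i$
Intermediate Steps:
$Y = 17$ ($Y = -41 + 58 = 17$)
$F{\left(U \right)} = i \sqrt{58}$ ($F{\left(U \right)} = \sqrt{17 - 75} = \sqrt{-58} = i \sqrt{58}$)
$- \frac{3420}{F{\left(287 \right)}} = - \frac{3420}{i \sqrt{58}} = - 3420 \left(- \frac{i \sqrt{58}}{58}\right) = \frac{1710 i \sqrt{58}}{29}$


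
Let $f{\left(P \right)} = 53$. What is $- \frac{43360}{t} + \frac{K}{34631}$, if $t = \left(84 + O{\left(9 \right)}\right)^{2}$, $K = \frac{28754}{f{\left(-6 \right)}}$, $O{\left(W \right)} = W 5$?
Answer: $- \frac{79106313166}{30543606963} \approx -2.5899$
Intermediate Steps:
$O{\left(W \right)} = 5 W$
$K = \frac{28754}{53} \approx 542.53$
$t = 16641$ ($t = \left(84 + 5 \cdot 9\right)^{2} = \left(84 + 45\right)^{2} = 129^{2} = 16641$)
$- \frac{43360}{t} + \frac{K}{34631} = - \frac{43360}{16641} + \frac{28754}{53 \cdot 34631} = \left(-43360\right) \frac{1}{16641} + \frac{28754}{53} \cdot \frac{1}{34631} = - \frac{43360}{16641} + \frac{28754}{1835443} = - \frac{79106313166}{30543606963}$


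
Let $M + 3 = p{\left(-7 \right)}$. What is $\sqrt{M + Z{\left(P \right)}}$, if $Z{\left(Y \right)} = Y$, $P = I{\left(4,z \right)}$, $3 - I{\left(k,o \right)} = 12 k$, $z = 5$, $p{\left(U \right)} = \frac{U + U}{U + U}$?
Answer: $i \sqrt{47} \approx 6.8557 i$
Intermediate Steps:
$p{\left(U \right)} = 1$ ($p{\left(U \right)} = \frac{2 U}{2 U} = 2 U \frac{1}{2 U} = 1$)
$I{\left(k,o \right)} = 3 - 12 k$
$P = -45$ ($P = 3 - 48 = -45$)
$M = -2$ ($M = -3 + 1 = -2$)
$\sqrt{M + Z{\left(P \right)}} = \sqrt{-2 - 45} = \sqrt{-47} = i \sqrt{47}$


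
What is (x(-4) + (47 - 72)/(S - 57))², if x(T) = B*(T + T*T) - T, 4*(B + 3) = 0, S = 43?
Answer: 178929/196 ≈ 912.90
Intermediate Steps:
B = -3 (B = -3 + (¼)*0 = -3 + 0 = -3)
x(T) = -4*T - 3*T² (x(T) = -3*(T + T*T) - T = -3*(T + T²) - T = (-3*T - 3*T²) - T = -4*T - 3*T²)
(x(-4) + (47 - 72)/(S - 57))² = (-1*(-4)*(4 + 3*(-4)) + (47 - 72)/(43 - 57))² = (-1*(-4)*(4 - 12) - 25/(-14))² = (-1*(-4)*(-8) - 25*(-1/14))² = (-32 + 25/14)² = (-423/14)² = 178929/196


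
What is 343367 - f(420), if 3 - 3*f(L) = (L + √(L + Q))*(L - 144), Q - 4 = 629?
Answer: 382006 + 828*√13 ≈ 3.8499e+5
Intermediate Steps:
Q = 633 (Q = 4 + 629 = 633)
f(L) = 1 - (-144 + L)*(L + √(633 + L))/3 (f(L) = 1 - (L + √(L + 633))*(L - 144)/3 = 1 - (L + √(633 + L))*(-144 + L)/3 = 1 - (-144 + L)*(L + √(633 + L))/3)
343367 - f(420) = 343367 - (1 + 48*420 + 48*√(633 + 420) - ⅓*420² - ⅓*420*√(633 + 420)) = 343367 - (1 + 20160 + 48*√1053 - ⅓*176400 - ⅓*420*√1053) = 343367 - (1 + 20160 + 48*(9*√13) - 58800 - ⅓*420*9*√13) = 343367 - (1 + 20160 + 432*√13 - 58800 - 1260*√13) = 343367 - (-38639 - 828*√13) = 343367 + (38639 + 828*√13) = 382006 + 828*√13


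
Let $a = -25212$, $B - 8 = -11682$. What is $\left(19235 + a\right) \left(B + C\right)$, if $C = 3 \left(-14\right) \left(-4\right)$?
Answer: $68771362$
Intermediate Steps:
$B = -11674$ ($B = 8 - 11682 = -11674$)
$C = 168$ ($C = \left(-42\right) \left(-4\right) = 168$)
$\left(19235 + a\right) \left(B + C\right) = \left(19235 - 25212\right) \left(-11674 + 168\right) = \left(-5977\right) \left(-11506\right) = 68771362$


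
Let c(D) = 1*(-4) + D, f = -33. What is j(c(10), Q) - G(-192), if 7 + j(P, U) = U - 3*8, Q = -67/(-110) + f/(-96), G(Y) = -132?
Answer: 179437/1760 ≈ 101.95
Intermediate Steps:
c(D) = -4 + D
Q = 1677/1760 (Q = -67/(-110) - 33/(-96) = -67*(-1/110) - 33*(-1/96) = 67/110 + 11/32 = 1677/1760 ≈ 0.95284)
j(P, U) = -31 + U (j(P, U) = -7 + (U - 3*8) = -7 + (U - 24) = -7 + (-24 + U) = -31 + U)
j(c(10), Q) - G(-192) = (-31 + 1677/1760) - 1*(-132) = -52883/1760 + 132 = 179437/1760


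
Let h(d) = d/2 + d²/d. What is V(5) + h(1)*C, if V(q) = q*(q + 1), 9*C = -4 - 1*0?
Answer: 88/3 ≈ 29.333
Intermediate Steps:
h(d) = 3*d/2 (h(d) = d*(½) + d = d/2 + d = 3*d/2)
C = -4/9 (C = (-4 - 1*0)/9 = (-4 + 0)/9 = (⅑)*(-4) = -4/9 ≈ -0.44444)
V(q) = q*(1 + q)
V(5) + h(1)*C = 5*(1 + 5) + ((3/2)*1)*(-4/9) = 5*6 + (3/2)*(-4/9) = 30 - ⅔ = 88/3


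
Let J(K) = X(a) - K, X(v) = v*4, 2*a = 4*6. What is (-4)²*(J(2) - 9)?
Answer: 592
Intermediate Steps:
a = 12 (a = (4*6)/2 = (½)*24 = 12)
X(v) = 4*v
J(K) = 48 - K (J(K) = 4*12 - K = 48 - K)
(-4)²*(J(2) - 9) = (-4)²*((48 - 1*2) - 9) = 16*((48 - 2) - 9) = 16*(46 - 9) = 16*37 = 592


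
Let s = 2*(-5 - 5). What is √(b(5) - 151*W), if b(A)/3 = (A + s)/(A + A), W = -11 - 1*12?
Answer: √13874/2 ≈ 58.894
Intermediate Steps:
s = -20 (s = 2*(-10) = -20)
W = -23 (W = -11 - 12 = -23)
b(A) = 3*(-20 + A)/(2*A) (b(A) = 3*((A - 20)/(A + A)) = 3*((-20 + A)/((2*A))) = 3*((-20 + A)*(1/(2*A))) = 3*((-20 + A)/(2*A)) = 3*(-20 + A)/(2*A))
√(b(5) - 151*W) = √((3/2 - 30/5) - 151*(-23)) = √((3/2 - 30*⅕) + 3473) = √((3/2 - 6) + 3473) = √(-9/2 + 3473) = √(6937/2) = √13874/2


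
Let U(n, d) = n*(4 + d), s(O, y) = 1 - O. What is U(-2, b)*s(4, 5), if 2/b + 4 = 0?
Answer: 21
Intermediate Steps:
b = -1/2 (b = 2/(-4 + 0) = 2/(-4) = 2*(-1/4) = -1/2 ≈ -0.50000)
U(-2, b)*s(4, 5) = (-2*(4 - 1/2))*(1 - 1*4) = (-2*7/2)*(1 - 4) = -7*(-3) = 21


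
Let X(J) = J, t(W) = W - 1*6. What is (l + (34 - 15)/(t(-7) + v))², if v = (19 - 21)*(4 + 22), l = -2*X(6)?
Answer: 638401/4225 ≈ 151.10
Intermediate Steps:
t(W) = -6 + W (t(W) = W - 6 = -6 + W)
l = -12 (l = -2*6 = -12)
v = -52 (v = -2*26 = -52)
(l + (34 - 15)/(t(-7) + v))² = (-12 + (34 - 15)/((-6 - 7) - 52))² = (-12 + 19/(-13 - 52))² = (-12 + 19/(-65))² = (-12 + 19*(-1/65))² = (-12 - 19/65)² = (-799/65)² = 638401/4225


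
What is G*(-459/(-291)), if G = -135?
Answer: -20655/97 ≈ -212.94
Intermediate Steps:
G*(-459/(-291)) = -(-61965)/(-291) = -(-61965)*(-1)/291 = -135*153/97 = -20655/97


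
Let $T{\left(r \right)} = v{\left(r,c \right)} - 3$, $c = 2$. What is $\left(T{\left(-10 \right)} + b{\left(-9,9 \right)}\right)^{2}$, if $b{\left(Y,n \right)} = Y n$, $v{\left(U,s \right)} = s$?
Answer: $6724$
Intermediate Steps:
$T{\left(r \right)} = -1$ ($T{\left(r \right)} = 2 - 3 = -1$)
$\left(T{\left(-10 \right)} + b{\left(-9,9 \right)}\right)^{2} = \left(-1 - 81\right)^{2} = \left(-82\right)^{2} = 6724$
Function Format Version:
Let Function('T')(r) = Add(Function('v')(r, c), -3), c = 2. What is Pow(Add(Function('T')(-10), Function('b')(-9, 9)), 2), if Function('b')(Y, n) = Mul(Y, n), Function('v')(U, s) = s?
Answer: 6724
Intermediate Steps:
Function('T')(r) = -1 (Function('T')(r) = Add(2, -3) = -1)
Pow(Add(Function('T')(-10), Function('b')(-9, 9)), 2) = Pow(Add(-1, Mul(-9, 9)), 2) = Pow(Add(-1, -81), 2) = Pow(-82, 2) = 6724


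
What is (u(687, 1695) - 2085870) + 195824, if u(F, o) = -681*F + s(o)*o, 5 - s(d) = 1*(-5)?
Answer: -2340943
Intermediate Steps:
s(d) = 10 (s(d) = 5 - (-5) = 5 - 1*(-5) = 5 + 5 = 10)
u(F, o) = -681*F + 10*o
(u(687, 1695) - 2085870) + 195824 = ((-681*687 + 10*1695) - 2085870) + 195824 = ((-467847 + 16950) - 2085870) + 195824 = (-450897 - 2085870) + 195824 = -2536767 + 195824 = -2340943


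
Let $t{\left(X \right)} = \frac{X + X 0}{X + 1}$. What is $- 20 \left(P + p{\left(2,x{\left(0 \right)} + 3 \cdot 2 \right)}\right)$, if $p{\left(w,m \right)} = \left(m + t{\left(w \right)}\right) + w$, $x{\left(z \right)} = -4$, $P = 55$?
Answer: $- \frac{3580}{3} \approx -1193.3$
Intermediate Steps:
$t{\left(X \right)} = \frac{X}{1 + X}$ ($t{\left(X \right)} = \frac{X + 0}{1 + X} = \frac{X}{1 + X}$)
$p{\left(w,m \right)} = m + w + \frac{w}{1 + w}$ ($p{\left(w,m \right)} = \left(m + \frac{w}{1 + w}\right) + w = m + w + \frac{w}{1 + w}$)
$- 20 \left(P + p{\left(2,x{\left(0 \right)} + 3 \cdot 2 \right)}\right) = - 20 \left(55 + \frac{2 + \left(1 + 2\right) \left(\left(-4 + 3 \cdot 2\right) + 2\right)}{1 + 2}\right) = - 20 \left(55 + \frac{2 + 3 \left(\left(-4 + 6\right) + 2\right)}{3}\right) = - 20 \left(55 + \frac{2 + 3 \left(2 + 2\right)}{3}\right) = - 20 \left(55 + \frac{2 + 3 \cdot 4}{3}\right) = - 20 \left(55 + \frac{2 + 12}{3}\right) = - 20 \left(55 + \frac{1}{3} \cdot 14\right) = - 20 \left(55 + \frac{14}{3}\right) = \left(-20\right) \frac{179}{3} = - \frac{3580}{3}$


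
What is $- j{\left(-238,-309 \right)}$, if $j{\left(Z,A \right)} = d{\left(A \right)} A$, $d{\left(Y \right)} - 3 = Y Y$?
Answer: $29504556$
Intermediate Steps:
$d{\left(Y \right)} = 3 + Y^{2}$ ($d{\left(Y \right)} = 3 + Y Y = 3 + Y^{2}$)
$j{\left(Z,A \right)} = A \left(3 + A^{2}\right)$ ($j{\left(Z,A \right)} = \left(3 + A^{2}\right) A = A \left(3 + A^{2}\right)$)
$- j{\left(-238,-309 \right)} = - \left(-309\right) \left(3 + \left(-309\right)^{2}\right) = - \left(-309\right) \left(3 + 95481\right) = - \left(-309\right) 95484 = \left(-1\right) \left(-29504556\right) = 29504556$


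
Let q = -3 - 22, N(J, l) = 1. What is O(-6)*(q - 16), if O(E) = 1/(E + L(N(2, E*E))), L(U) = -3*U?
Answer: 41/9 ≈ 4.5556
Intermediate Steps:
q = -25
O(E) = 1/(-3 + E) (O(E) = 1/(E - 3*1) = 1/(E - 3) = 1/(-3 + E))
O(-6)*(q - 16) = (-25 - 16)/(-3 - 6) = -41/(-9) = -1/9*(-41) = 41/9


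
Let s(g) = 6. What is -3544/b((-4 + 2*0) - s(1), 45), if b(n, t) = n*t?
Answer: 1772/225 ≈ 7.8756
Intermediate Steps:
-3544/b((-4 + 2*0) - s(1), 45) = -3544*1/(45*((-4 + 2*0) - 1*6)) = -3544*1/(45*((-4 + 0) - 6)) = -3544*1/(45*(-4 - 6)) = -3544/((-10*45)) = -3544/(-450) = -3544*(-1/450) = 1772/225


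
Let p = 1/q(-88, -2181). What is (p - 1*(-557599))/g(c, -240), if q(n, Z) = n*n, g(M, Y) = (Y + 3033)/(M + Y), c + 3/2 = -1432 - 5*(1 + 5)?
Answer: -14711584960399/43257984 ≈ -3.4009e+5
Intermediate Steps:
c = -2927/2 (c = -3/2 + (-1432 - 5*(1 + 5)) = -3/2 + (-1432 - 5*6) = -3/2 + (-1432 - 30) = -3/2 - 1462 = -2927/2 ≈ -1463.5)
g(M, Y) = (3033 + Y)/(M + Y)
q(n, Z) = n²
p = 1/7744 (p = 1/((-88)²) = 1/7744 ≈ 0.00012913)
(p - 1*(-557599))/g(c, -240) = (1/7744 - 1*(-557599))/(((3033 - 240)/(-2927/2 - 240))) = (1/7744 + 557599)/((2793/(-3407/2))) = 4318046657/(7744*((-2/3407*2793))) = 4318046657/(7744*(-5586/3407)) = (4318046657/7744)*(-3407/5586) = -14711584960399/43257984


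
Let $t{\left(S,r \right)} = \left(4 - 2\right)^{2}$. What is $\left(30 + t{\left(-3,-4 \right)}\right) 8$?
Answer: $272$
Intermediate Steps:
$t{\left(S,r \right)} = 4$ ($t{\left(S,r \right)} = 2^{2} = 4$)
$\left(30 + t{\left(-3,-4 \right)}\right) 8 = \left(30 + 4\right) 8 = 34 \cdot 8 = 272$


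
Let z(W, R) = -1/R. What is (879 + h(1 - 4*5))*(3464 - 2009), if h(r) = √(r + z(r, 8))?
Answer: 1278945 + 4365*I*√34/4 ≈ 1.2789e+6 + 6363.0*I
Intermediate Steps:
h(r) = √(-⅛ + r) (h(r) = √(r - 1/8) = √(r - 1*⅛) = √(r - ⅛) = √(-⅛ + r))
(879 + h(1 - 4*5))*(3464 - 2009) = (879 + √(-2 + 16*(1 - 4*5))/4)*(3464 - 2009) = (879 + √(-2 + 16*(1 - 20))/4)*1455 = (879 + √(-2 + 16*(-19))/4)*1455 = (879 + √(-2 - 304)/4)*1455 = (879 + √(-306)/4)*1455 = (879 + (3*I*√34)/4)*1455 = (879 + 3*I*√34/4)*1455 = 1278945 + 4365*I*√34/4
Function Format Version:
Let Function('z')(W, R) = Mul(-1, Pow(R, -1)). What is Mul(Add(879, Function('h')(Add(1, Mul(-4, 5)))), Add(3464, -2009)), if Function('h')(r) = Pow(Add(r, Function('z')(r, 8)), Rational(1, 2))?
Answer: Add(1278945, Mul(Rational(4365, 4), I, Pow(34, Rational(1, 2)))) ≈ Add(1.2789e+6, Mul(6363.0, I))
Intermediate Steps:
Function('h')(r) = Pow(Add(Rational(-1, 8), r), Rational(1, 2)) (Function('h')(r) = Pow(Add(r, Mul(-1, Pow(8, -1))), Rational(1, 2)) = Pow(Add(r, Mul(-1, Rational(1, 8))), Rational(1, 2)) = Pow(Add(r, Rational(-1, 8)), Rational(1, 2)) = Pow(Add(Rational(-1, 8), r), Rational(1, 2)))
Mul(Add(879, Function('h')(Add(1, Mul(-4, 5)))), Add(3464, -2009)) = Mul(Add(879, Mul(Rational(1, 4), Pow(Add(-2, Mul(16, Add(1, Mul(-4, 5)))), Rational(1, 2)))), Add(3464, -2009)) = Mul(Add(879, Mul(Rational(1, 4), Pow(Add(-2, Mul(16, Add(1, -20))), Rational(1, 2)))), 1455) = Mul(Add(879, Mul(Rational(1, 4), Pow(Add(-2, Mul(16, -19)), Rational(1, 2)))), 1455) = Mul(Add(879, Mul(Rational(1, 4), Pow(Add(-2, -304), Rational(1, 2)))), 1455) = Mul(Add(879, Mul(Rational(1, 4), Pow(-306, Rational(1, 2)))), 1455) = Mul(Add(879, Mul(Rational(1, 4), Mul(3, I, Pow(34, Rational(1, 2))))), 1455) = Mul(Add(879, Mul(Rational(3, 4), I, Pow(34, Rational(1, 2)))), 1455) = Add(1278945, Mul(Rational(4365, 4), I, Pow(34, Rational(1, 2))))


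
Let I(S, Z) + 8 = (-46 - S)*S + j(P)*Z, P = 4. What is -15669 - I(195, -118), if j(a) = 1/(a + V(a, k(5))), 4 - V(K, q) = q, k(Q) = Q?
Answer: 94120/3 ≈ 31373.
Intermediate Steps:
V(K, q) = 4 - q
j(a) = 1/(-1 + a) (j(a) = 1/(a + (4 - 1*5)) = 1/(a + (4 - 5)) = 1/(a - 1) = 1/(-1 + a))
I(S, Z) = -8 + Z/3 + S*(-46 - S) (I(S, Z) = -8 + ((-46 - S)*S + Z/(-1 + 4)) = -8 + (S*(-46 - S) + Z/3) = -8 + (Z/3 + S*(-46 - S)) = -8 + Z/3 + S*(-46 - S))
-15669 - I(195, -118) = -15669 - (-8 - 1*195² - 46*195 + (⅓)*(-118)) = -15669 - (-8 - 1*38025 - 8970 - 118/3) = -15669 - (-8 - 38025 - 8970 - 118/3) = -15669 - 1*(-141127/3) = -15669 + 141127/3 = 94120/3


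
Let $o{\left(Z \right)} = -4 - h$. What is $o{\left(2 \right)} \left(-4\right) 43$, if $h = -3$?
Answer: $172$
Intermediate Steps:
$o{\left(Z \right)} = -1$ ($o{\left(Z \right)} = -4 - -3 = -4 + 3 = -1$)
$o{\left(2 \right)} \left(-4\right) 43 = \left(-1\right) \left(-4\right) 43 = 4 \cdot 43 = 172$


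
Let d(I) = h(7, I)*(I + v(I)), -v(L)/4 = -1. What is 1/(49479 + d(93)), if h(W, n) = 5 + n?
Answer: 1/58985 ≈ 1.6953e-5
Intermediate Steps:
v(L) = 4 (v(L) = -4*(-1) = 4)
d(I) = (4 + I)*(5 + I) (d(I) = (5 + I)*(I + 4) = (5 + I)*(4 + I) = (4 + I)*(5 + I))
1/(49479 + d(93)) = 1/(49479 + (4 + 93)*(5 + 93)) = 1/(49479 + 97*98) = 1/(49479 + 9506) = 1/58985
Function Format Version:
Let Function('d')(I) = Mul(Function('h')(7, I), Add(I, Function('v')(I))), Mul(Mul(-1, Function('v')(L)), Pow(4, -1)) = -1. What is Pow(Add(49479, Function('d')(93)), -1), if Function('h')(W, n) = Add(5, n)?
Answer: Rational(1, 58985) ≈ 1.6953e-5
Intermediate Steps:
Function('v')(L) = 4 (Function('v')(L) = Mul(-4, -1) = 4)
Function('d')(I) = Mul(Add(4, I), Add(5, I)) (Function('d')(I) = Mul(Add(5, I), Add(I, 4)) = Mul(Add(5, I), Add(4, I)) = Mul(Add(4, I), Add(5, I)))
Pow(Add(49479, Function('d')(93)), -1) = Pow(Add(49479, Mul(Add(4, 93), Add(5, 93))), -1) = Pow(Add(49479, Mul(97, 98)), -1) = Pow(Add(49479, 9506), -1) = Pow(58985, -1) = Rational(1, 58985)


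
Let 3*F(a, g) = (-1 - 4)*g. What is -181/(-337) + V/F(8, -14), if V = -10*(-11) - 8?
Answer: 57896/11795 ≈ 4.9085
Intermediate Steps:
F(a, g) = -5*g/3 (F(a, g) = ((-1 - 4)*g)/3 = (-5*g)/3 = -5*g/3)
V = 102 (V = 110 - 8 = 102)
-181/(-337) + V/F(8, -14) = -181/(-337) + 102/((-5/3*(-14))) = -181*(-1/337) + 102/(70/3) = 181/337 + 102*(3/70) = 181/337 + 153/35 = 57896/11795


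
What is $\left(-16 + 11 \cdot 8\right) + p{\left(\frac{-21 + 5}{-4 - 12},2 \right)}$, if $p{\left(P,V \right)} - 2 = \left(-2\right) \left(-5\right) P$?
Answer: $84$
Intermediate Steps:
$p{\left(P,V \right)} = 2 + 10 P$ ($p{\left(P,V \right)} = 2 + \left(-2\right) \left(-5\right) P = 2 + 10 P$)
$\left(-16 + 11 \cdot 8\right) + p{\left(\frac{-21 + 5}{-4 - 12},2 \right)} = \left(-16 + 11 \cdot 8\right) + \left(2 + 10 \frac{-21 + 5}{-4 - 12}\right) = \left(-16 + 88\right) + \left(2 + 10 \left(- \frac{16}{-16}\right)\right) = 72 + \left(2 + 10 \left(\left(-16\right) \left(- \frac{1}{16}\right)\right)\right) = 72 + \left(2 + 10 \cdot 1\right) = 72 + \left(2 + 10\right) = 72 + 12 = 84$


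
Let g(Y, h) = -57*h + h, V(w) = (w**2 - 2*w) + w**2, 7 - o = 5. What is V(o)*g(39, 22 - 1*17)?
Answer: -1120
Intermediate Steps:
o = 2 (o = 7 - 1*5 = 7 - 5 = 2)
V(w) = -2*w + 2*w**2
g(Y, h) = -56*h
V(o)*g(39, 22 - 1*17) = (2*2*(-1 + 2))*(-56*(22 - 1*17)) = (2*2*1)*(-56*(22 - 17)) = 4*(-56*5) = 4*(-280) = -1120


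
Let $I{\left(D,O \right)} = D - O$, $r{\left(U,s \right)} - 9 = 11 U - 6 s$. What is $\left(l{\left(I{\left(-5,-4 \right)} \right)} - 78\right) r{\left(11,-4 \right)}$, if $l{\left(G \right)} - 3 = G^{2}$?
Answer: $-11396$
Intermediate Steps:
$r{\left(U,s \right)} = 9 - 6 s + 11 U$ ($r{\left(U,s \right)} = 9 + \left(11 U - 6 s\right) = 9 + \left(- 6 s + 11 U\right) = 9 - 6 s + 11 U$)
$l{\left(G \right)} = 3 + G^{2}$
$\left(l{\left(I{\left(-5,-4 \right)} \right)} - 78\right) r{\left(11,-4 \right)} = \left(\left(3 + \left(-5 - -4\right)^{2}\right) - 78\right) \left(9 - -24 + 11 \cdot 11\right) = \left(\left(3 + \left(-5 + 4\right)^{2}\right) - 78\right) \left(9 + 24 + 121\right) = \left(\left(3 + \left(-1\right)^{2}\right) - 78\right) 154 = \left(\left(3 + 1\right) - 78\right) 154 = \left(4 - 78\right) 154 = \left(-74\right) 154 = -11396$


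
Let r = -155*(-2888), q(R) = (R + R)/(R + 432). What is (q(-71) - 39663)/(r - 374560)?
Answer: -2863697/5276376 ≈ -0.54274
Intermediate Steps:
q(R) = 2*R/(432 + R) (q(R) = (2*R)/(432 + R) = 2*R/(432 + R))
r = 447640
(q(-71) - 39663)/(r - 374560) = (2*(-71)/(432 - 71) - 39663)/(447640 - 374560) = (2*(-71)/361 - 39663)/73080 = (2*(-71)*(1/361) - 39663)*(1/73080) = (-142/361 - 39663)*(1/73080) = -14318485/361*1/73080 = -2863697/5276376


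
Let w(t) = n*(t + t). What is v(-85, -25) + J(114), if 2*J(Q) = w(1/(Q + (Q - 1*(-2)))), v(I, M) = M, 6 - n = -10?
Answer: -2867/115 ≈ -24.930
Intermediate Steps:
n = 16 (n = 6 - 1*(-10) = 6 + 10 = 16)
w(t) = 32*t (w(t) = 16*(t + t) = 16*(2*t) = 32*t)
J(Q) = 16/(2 + 2*Q) (J(Q) = (32/(Q + (Q - 1*(-2))))/2 = (32/(Q + (Q + 2)))/2 = (32/(Q + (2 + Q)))/2 = (32/(2 + 2*Q))/2 = 16/(2 + 2*Q))
v(-85, -25) + J(114) = -25 + 8/(1 + 114) = -25 + 8/115 = -2867/115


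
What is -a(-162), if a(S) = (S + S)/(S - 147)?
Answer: -108/103 ≈ -1.0485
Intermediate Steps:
a(S) = 2*S/(-147 + S) (a(S) = (2*S)/(-147 + S) = 2*S/(-147 + S))
-a(-162) = -2*(-162)/(-147 - 162) = -2*(-162)/(-309) = -2*(-162)*(-1)/309 = -1*108/103 = -108/103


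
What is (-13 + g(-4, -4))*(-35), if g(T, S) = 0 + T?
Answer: 595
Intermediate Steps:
g(T, S) = T
(-13 + g(-4, -4))*(-35) = (-13 - 4)*(-35) = -17*(-35) = 595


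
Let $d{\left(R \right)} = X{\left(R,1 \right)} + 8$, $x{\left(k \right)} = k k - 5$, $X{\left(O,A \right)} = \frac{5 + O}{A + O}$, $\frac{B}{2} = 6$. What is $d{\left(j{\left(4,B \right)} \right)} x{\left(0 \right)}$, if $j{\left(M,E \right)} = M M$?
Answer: $- \frac{785}{17} \approx -46.176$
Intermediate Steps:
$B = 12$ ($B = 2 \cdot 6 = 12$)
$j{\left(M,E \right)} = M^{2}$
$X{\left(O,A \right)} = \frac{5 + O}{A + O}$
$x{\left(k \right)} = -5 + k^{2}$ ($x{\left(k \right)} = k^{2} - 5 = -5 + k^{2}$)
$d{\left(R \right)} = 8 + \frac{5 + R}{1 + R}$ ($d{\left(R \right)} = \frac{5 + R}{1 + R} + 8 = 8 + \frac{5 + R}{1 + R}$)
$d{\left(j{\left(4,B \right)} \right)} x{\left(0 \right)} = \frac{13 + 9 \cdot 4^{2}}{1 + 4^{2}} \left(-5 + 0^{2}\right) = \frac{13 + 9 \cdot 16}{1 + 16} \left(-5 + 0\right) = \frac{13 + 144}{17} \left(-5\right) = \frac{1}{17} \cdot 157 \left(-5\right) = \frac{157}{17} \left(-5\right) = - \frac{785}{17}$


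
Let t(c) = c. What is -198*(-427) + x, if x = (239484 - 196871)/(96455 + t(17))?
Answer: 8156364325/96472 ≈ 84547.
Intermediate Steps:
x = 42613/96472 (x = (239484 - 196871)/(96455 + 17) = 42613/96472 ≈ 0.44171)
-198*(-427) + x = -198*(-427) + 42613/96472 = 84546 + 42613/96472 = 8156364325/96472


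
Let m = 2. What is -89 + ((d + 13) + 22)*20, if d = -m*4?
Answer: 451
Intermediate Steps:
d = -8 (d = -1*2*4 = -2*4 = -8)
-89 + ((d + 13) + 22)*20 = -89 + ((-8 + 13) + 22)*20 = -89 + (5 + 22)*20 = -89 + 27*20 = -89 + 540 = 451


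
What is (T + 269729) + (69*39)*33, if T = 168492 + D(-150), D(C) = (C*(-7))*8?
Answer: 535424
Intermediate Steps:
D(C) = -56*C (D(C) = -7*C*8 = -56*C)
T = 176892 (T = 168492 - 56*(-150) = 168492 + 8400 = 176892)
(T + 269729) + (69*39)*33 = (176892 + 269729) + (69*39)*33 = 446621 + 2691*33 = 446621 + 88803 = 535424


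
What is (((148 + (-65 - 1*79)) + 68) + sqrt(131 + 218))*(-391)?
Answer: -28152 - 391*sqrt(349) ≈ -35457.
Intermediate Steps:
(((148 + (-65 - 1*79)) + 68) + sqrt(131 + 218))*(-391) = (((148 + (-65 - 79)) + 68) + sqrt(349))*(-391) = (((148 - 144) + 68) + sqrt(349))*(-391) = ((4 + 68) + sqrt(349))*(-391) = (72 + sqrt(349))*(-391) = -28152 - 391*sqrt(349)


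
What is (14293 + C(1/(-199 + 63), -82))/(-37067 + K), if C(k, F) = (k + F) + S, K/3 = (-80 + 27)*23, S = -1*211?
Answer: -1903999/5538464 ≈ -0.34378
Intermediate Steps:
S = -211
K = -3657 (K = 3*((-80 + 27)*23) = 3*(-53*23) = 3*(-1219) = -3657)
C(k, F) = -211 + F + k (C(k, F) = (k + F) - 211 = (F + k) - 211 = -211 + F + k)
(14293 + C(1/(-199 + 63), -82))/(-37067 + K) = (14293 + (-211 - 82 + 1/(-199 + 63)))/(-37067 - 3657) = (14293 + (-211 - 82 + 1/(-136)))/(-40724) = (14293 + (-211 - 82 - 1/136))*(-1/40724) = (14293 - 39849/136)*(-1/40724) = (1903999/136)*(-1/40724) = -1903999/5538464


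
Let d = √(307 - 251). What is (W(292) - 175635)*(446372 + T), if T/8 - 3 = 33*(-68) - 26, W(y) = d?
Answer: -75213229860 + 856472*√14 ≈ -7.5210e+10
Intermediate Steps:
d = 2*√14 (d = √56 = 2*√14 ≈ 7.4833)
W(y) = 2*√14
T = -18136 (T = 24 + 8*(33*(-68) - 26) = 24 + 8*(-2244 - 26) = 24 + 8*(-2270) = 24 - 18160 = -18136)
(W(292) - 175635)*(446372 + T) = (2*√14 - 175635)*(446372 - 18136) = (-175635 + 2*√14)*428236 = -75213229860 + 856472*√14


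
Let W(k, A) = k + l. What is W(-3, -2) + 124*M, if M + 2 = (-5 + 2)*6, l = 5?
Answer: -2478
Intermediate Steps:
W(k, A) = 5 + k (W(k, A) = k + 5 = 5 + k)
M = -20 (M = -2 + (-5 + 2)*6 = -2 - 3*6 = -2 - 18 = -20)
W(-3, -2) + 124*M = (5 - 3) + 124*(-20) = 2 - 2480 = -2478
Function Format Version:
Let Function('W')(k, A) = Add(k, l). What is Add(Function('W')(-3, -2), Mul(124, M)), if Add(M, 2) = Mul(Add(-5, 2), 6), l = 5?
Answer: -2478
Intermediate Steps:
Function('W')(k, A) = Add(5, k) (Function('W')(k, A) = Add(k, 5) = Add(5, k))
M = -20 (M = Add(-2, Mul(Add(-5, 2), 6)) = Add(-2, Mul(-3, 6)) = Add(-2, -18) = -20)
Add(Function('W')(-3, -2), Mul(124, M)) = Add(Add(5, -3), Mul(124, -20)) = Add(2, -2480) = -2478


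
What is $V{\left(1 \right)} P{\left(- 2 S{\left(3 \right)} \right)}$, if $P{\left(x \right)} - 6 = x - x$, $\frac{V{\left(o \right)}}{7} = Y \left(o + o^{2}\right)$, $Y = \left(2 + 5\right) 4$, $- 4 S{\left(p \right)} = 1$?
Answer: $2352$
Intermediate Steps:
$S{\left(p \right)} = - \frac{1}{4}$ ($S{\left(p \right)} = \left(- \frac{1}{4}\right) 1 = - \frac{1}{4}$)
$Y = 28$ ($Y = 7 \cdot 4 = 28$)
$V{\left(o \right)} = 196 o + 196 o^{2}$ ($V{\left(o \right)} = 7 \cdot 28 \left(o + o^{2}\right) = 7 \left(28 o + 28 o^{2}\right) = 196 o + 196 o^{2}$)
$P{\left(x \right)} = 6$ ($P{\left(x \right)} = 6 + \left(x - x\right) = 6 + 0 = 6$)
$V{\left(1 \right)} P{\left(- 2 S{\left(3 \right)} \right)} = 196 \cdot 1 \left(1 + 1\right) 6 = 196 \cdot 1 \cdot 2 \cdot 6 = 392 \cdot 6 = 2352$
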